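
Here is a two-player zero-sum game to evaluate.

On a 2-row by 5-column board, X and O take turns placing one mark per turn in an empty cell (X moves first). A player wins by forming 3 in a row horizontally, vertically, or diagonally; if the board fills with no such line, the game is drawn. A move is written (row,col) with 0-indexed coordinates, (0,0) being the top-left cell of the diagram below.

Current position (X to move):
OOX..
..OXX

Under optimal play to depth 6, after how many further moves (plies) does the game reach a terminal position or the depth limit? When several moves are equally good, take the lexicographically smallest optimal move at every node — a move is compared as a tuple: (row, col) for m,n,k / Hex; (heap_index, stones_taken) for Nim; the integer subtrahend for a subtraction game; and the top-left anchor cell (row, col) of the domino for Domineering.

p1 X@[OOX../..OXX]: (0,3)[OOXX./..OXX]+0* (0,4)[OOX.X/..OXX]+0 (1,0)[OOX../X.OXX]+0 (1,1)[OOX../.XOXX]+0
p2 O@[OOXX./..OXX]: (0,4)[OOXXO/..OXX]+0* (1,0)[OOXX./O.OXX]-1 (1,1)[OOXX./.OOXX]-1
p3 X@[OOXXO/..OXX]: (1,0)[OOXXO/X.OXX]+0* (1,1)[OOXXO/.XOXX]+0
p4 O@[OOXXO/X.OXX]: (1,1)[OOXXO/XOOXX]+0*
p5 X@[OOXXO/XOOXX] terminal +0; root [OOX../..OXX] d6

PV length from [OOX../..OXX]: 4 plies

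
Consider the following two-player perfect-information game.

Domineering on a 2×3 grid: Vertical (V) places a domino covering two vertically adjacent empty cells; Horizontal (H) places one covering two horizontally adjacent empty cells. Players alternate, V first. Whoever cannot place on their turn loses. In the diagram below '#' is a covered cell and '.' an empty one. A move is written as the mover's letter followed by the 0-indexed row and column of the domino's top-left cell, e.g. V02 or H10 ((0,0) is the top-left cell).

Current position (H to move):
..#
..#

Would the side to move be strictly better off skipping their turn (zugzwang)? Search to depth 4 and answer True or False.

[..#/..#] H move#1: H00:+1/###/..#*, H10:+1/..#/###
[###/..#] end (terminal -1, V#2); searched ..#/..# to 4
if H skipped the turn, V would face:
~ [..#/..#] V move#1: V00:+1/#.#/#.#*, V01:+1/.##/.##
~ [#.#/#.#] end (terminal -1, H#2); searched ..#/..# to 4
compare (H): move=+1 vs pass=-1

zugzwang(..#/..#, H) = False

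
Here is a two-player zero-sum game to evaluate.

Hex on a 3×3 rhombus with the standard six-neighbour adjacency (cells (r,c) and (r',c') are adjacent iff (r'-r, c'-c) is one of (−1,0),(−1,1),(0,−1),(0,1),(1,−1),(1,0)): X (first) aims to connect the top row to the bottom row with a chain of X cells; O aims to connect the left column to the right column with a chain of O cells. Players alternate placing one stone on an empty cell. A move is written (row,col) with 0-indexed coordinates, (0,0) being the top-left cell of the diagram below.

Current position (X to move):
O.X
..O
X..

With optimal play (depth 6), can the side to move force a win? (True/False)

p1 X@[O.X/..O/X..]: (0,1)[OXX/..O/X..]+1* (1,0)[O.X/X.O/X..]+1 (1,1)[O.X/.XO/X..]+1 (2,1)[O.X/..O/XX.]-1 (2,2)[O.X/..O/X.X]-1
p2 O@[OXX/..O/X..]: (1,0)[OXX/O.O/X..]-1* (1,1)[OXX/.OO/X..]-1 (2,1)[OXX/..O/XO.]-1 (2,2)[OXX/..O/X.O]-1
p3 X@[OXX/O.O/X..]: (1,1)[OXX/OXO/X..]+1* (2,1)[OXX/O.O/XX.]-1 (2,2)[OXX/O.O/X.X]-1
p4 O@[OXX/OXO/X..] terminal -1; root [O.X/..O/X..] d6

X winning at [O.X/..O/X..]: True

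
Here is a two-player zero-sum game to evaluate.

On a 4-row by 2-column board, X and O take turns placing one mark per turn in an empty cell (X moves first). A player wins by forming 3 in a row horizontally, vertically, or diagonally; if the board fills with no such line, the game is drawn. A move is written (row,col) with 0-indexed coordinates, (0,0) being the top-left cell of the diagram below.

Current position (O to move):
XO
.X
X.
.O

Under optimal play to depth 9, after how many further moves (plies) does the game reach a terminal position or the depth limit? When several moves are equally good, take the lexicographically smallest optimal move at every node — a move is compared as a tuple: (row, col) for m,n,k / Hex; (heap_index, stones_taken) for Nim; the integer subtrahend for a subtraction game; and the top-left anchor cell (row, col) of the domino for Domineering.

ply 1, O at XO/.X/X./.O | (1,0)=+0→XO/OX/X./.O*; (2,1)=-1→XO/.X/XO/.O; (3,0)=-1→XO/.X/X./OO
ply 2, X at XO/OX/X./.O | (2,1)=+0→XO/OX/XX/.O*; (3,0)=+0→XO/OX/X./XO
ply 3, O at XO/OX/XX/.O | (3,0)=+0→XO/OX/XX/OO*
ply 4: XO/OX/XX/OO is terminal +0 (X); from XO/.X/X./.O depth 9

PV length from [XO/.X/X./.O]: 3 plies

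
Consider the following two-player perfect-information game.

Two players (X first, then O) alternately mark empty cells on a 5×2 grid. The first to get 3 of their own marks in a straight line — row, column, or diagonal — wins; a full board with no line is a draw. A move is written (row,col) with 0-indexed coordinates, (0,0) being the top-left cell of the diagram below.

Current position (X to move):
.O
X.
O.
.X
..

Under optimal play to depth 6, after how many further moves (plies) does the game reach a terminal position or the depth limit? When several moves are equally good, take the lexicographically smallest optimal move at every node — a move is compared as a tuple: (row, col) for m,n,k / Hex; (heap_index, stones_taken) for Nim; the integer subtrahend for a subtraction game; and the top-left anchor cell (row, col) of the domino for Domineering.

PV length from [.O/X./O./.X/..]: 3 plies

p1 X@[.O/X./O./.X/..]: (0,0)[XO/X./O./.X/..]+0 (1,1)[.O/XX/O./.X/..]+0 (2,1)[.O/X./OX/.X/..]+1* (3,0)[.O/X./O./XX/..]+0 (4,0)[.O/X./O./.X/X.]+0 (4,1)[.O/X./O./.X/.X]+0
p2 O@[.O/X./OX/.X/..]: (0,0)[OO/X./OX/.X/..]-1* (1,1)[.O/XO/OX/.X/..]-1 (3,0)[.O/X./OX/OX/..]-1 (4,0)[.O/X./OX/.X/O.]-1 (4,1)[.O/X./OX/.X/.O]-1
p3 X@[OO/X./OX/.X/..]: (1,1)[OO/XX/OX/.X/..]+1* (3,0)[OO/X./OX/XX/..]+1 (4,0)[OO/X./OX/.X/X.]+1 (4,1)[OO/X./OX/.X/.X]+1
p4 O@[OO/XX/OX/.X/..] terminal -1; root [.O/X./O./.X/..] d6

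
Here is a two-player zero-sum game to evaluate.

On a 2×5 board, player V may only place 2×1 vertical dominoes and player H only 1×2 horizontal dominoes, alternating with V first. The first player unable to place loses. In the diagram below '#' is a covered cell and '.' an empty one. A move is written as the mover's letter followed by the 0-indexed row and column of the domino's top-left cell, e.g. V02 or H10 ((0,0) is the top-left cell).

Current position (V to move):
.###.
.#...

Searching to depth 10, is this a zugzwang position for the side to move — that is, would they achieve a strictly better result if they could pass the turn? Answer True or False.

zugzwang(.###./.#..., V) = False

[.###./.#...] V move#1: V00:-1/####./##..., V04:+1/.####/.#..#*
[.####/.#..#] H move#2: H12:-1/.####/.####*
[.####/.####] V move#3: V00:+1/#####/#####*
[#####/#####] end (terminal -1, H#4); searched .###./.#... to 10
pass branch (H moves first from the same position):
  | [.###./.#...] H move#1: H12:-1/.###./.###.*, H13:-1/.###./.#.##
  | [.###./.###.] V move#2: V00:+1/####./####.*, V04:+1/.####/.####
  | [####./####.] end (terminal -1, H#3); searched .###./.#... to 10
V moving scores +1; V passing scores +1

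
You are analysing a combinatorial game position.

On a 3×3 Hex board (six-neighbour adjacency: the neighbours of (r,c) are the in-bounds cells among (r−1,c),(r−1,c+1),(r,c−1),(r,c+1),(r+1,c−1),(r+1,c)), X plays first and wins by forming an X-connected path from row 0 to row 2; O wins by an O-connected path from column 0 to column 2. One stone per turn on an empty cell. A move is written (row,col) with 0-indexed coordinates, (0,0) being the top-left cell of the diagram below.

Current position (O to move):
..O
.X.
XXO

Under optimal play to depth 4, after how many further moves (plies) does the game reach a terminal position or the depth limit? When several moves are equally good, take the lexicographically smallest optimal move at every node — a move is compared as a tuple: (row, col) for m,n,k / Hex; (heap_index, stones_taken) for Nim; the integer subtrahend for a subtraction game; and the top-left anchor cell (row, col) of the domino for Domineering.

ply 1, O at ..O/.X./XXO | (0,0)=-1→O.O/.X./XXO; (0,1)=+1→.OO/.X./XXO*; (1,0)=-1→..O/OX./XXO; (1,2)=-1→..O/.XO/XXO
ply 2, X at .OO/.X./XXO | (0,0)=-1→XOO/.X./XXO*; (1,0)=-1→.OO/XX./XXO; (1,2)=-1→.OO/.XX/XXO
ply 3, O at XOO/.X./XXO | (1,0)=+1→XOO/OX./XXO*; (1,2)=-1→XOO/.XO/XXO
ply 4: XOO/OX./XXO is terminal -1 (X); from ..O/.X./XXO depth 4

PV length from [..O/.X./XXO]: 3 plies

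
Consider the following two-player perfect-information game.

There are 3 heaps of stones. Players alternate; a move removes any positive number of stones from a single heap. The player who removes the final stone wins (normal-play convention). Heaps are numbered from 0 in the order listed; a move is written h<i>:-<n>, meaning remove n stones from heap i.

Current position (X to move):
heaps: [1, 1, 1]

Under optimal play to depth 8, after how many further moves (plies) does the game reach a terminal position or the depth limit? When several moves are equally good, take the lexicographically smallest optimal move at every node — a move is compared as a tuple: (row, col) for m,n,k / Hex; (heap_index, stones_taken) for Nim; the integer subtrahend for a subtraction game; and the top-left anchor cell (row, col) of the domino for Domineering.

PV length from [(1,1,1)]: 3 plies

p1 X@[(1,1,1)]: h0:-1[(0,1,1)]+1* h1:-1[(1,0,1)]+1 h2:-1[(1,1,0)]+1
p2 O@[(0,1,1)]: h1:-1[(0,0,1)]-1* h2:-1[(0,1,0)]-1
p3 X@[(0,0,1)]: h2:-1[(0,0,0)]+1*
p4 O@[(0,0,0)] terminal -1; root [(1,1,1)] d8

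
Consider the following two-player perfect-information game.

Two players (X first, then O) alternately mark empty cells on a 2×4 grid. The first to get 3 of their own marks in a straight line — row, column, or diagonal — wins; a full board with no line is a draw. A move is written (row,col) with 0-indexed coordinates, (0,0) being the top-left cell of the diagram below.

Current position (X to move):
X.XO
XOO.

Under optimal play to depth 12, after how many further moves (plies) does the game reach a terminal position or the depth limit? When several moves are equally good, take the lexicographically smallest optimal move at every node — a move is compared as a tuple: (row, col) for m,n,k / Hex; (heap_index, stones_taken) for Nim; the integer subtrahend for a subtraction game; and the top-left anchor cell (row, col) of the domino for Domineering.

ply 1, X at X.XO/XOO. | (0,1)=+1→XXXO/XOO.*; (1,3)=+0→X.XO/XOOX
ply 2: XXXO/XOO. is terminal -1 (O); from X.XO/XOO. depth 12

PV length from [X.XO/XOO.]: 1 ply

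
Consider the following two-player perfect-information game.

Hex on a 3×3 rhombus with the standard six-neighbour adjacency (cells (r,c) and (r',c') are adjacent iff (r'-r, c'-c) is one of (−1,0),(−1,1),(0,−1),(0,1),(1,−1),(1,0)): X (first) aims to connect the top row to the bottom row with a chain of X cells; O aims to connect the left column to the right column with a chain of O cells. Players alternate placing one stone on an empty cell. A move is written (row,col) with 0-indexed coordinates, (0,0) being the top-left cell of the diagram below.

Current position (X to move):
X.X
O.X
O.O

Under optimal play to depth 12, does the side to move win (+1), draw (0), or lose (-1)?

value(X.X/O.X/O.O, X) = +1

[X.X/O.X/O.O] X move#1: (0,1):-1/XXX/O.X/O.O, (1,1):-1/X.X/OXX/O.O, (2,1):+1/X.X/O.X/OXO*
[X.X/O.X/OXO] end (terminal -1, O#2); searched X.X/O.X/O.O to 12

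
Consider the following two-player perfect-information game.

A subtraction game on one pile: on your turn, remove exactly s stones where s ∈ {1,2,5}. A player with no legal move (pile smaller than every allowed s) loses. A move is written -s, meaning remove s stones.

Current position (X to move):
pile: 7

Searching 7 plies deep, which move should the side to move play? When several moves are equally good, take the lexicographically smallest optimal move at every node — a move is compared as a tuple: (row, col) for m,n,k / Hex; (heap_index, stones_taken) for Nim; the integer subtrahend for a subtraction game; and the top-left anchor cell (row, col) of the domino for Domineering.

[7] X move#1: -1:+1/6*, -2:-1/5, -5:-1/2
[6] O move#2: -1:-1/5*, -2:-1/4, -5:-1/1
[5] X move#3: -1:-1/4, -2:+1/3*, -5:+1/0
[3] O move#4: -1:-1/2*, -2:-1/1
[2] X move#5: -1:-1/1, -2:+1/0*
[0] end (terminal -1, O#6); searched 7 to 7

X's best at [7]: -1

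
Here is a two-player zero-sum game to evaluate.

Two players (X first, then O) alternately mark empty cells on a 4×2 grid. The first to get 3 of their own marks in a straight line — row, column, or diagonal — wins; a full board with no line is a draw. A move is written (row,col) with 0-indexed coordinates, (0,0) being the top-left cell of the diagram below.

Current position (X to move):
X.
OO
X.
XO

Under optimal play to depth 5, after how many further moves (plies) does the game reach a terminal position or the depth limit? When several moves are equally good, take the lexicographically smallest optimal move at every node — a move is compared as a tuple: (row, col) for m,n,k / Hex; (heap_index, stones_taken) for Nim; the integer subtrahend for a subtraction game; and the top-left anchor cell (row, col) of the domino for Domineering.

PV length from [X./OO/X./XO]: 2 plies

p1 X@[X./OO/X./XO]: (0,1)[XX/OO/X./XO]-1 (2,1)[X./OO/XX/XO]+0*
p2 O@[X./OO/XX/XO]: (0,1)[XO/OO/XX/XO]+0*
p3 X@[XO/OO/XX/XO] terminal +0; root [X./OO/X./XO] d5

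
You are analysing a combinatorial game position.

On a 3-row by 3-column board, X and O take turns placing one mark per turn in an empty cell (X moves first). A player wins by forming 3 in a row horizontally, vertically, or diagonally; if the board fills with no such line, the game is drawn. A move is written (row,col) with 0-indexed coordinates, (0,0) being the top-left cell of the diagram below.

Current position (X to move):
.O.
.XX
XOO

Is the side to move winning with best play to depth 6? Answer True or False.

[.O./.XX/XOO] X move#1: (0,0):+1/XO./.XX/XOO*, (0,2):+1/.OX/.XX/XOO, (1,0):+1/.O./XXX/XOO
[XO./.XX/XOO] O move#2: (0,2):-1/XOO/.XX/XOO*, (1,0):-1/XO./OXX/XOO
[XOO/.XX/XOO] X move#3: (1,0):+1/XOO/XXX/XOO*
[XOO/XXX/XOO] end (terminal -1, O#4); searched .O./.XX/XOO to 6

X winning at [.O./.XX/XOO]: True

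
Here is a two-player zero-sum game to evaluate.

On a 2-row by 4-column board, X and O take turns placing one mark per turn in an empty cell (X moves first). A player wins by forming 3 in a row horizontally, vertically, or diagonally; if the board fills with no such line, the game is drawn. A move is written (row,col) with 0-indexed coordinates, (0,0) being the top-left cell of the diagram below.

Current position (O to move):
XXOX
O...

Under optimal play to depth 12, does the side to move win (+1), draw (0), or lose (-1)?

value(XXOX/O..., O) = 0

[XXOX/O...] O move#1: (1,1):+0/XXOX/OO..*, (1,2):+0/XXOX/O.O., (1,3):+0/XXOX/O..O
[XXOX/OO..] X move#2: (1,2):+0/XXOX/OOX.*, (1,3):-1/XXOX/OO.X
[XXOX/OOX.] O move#3: (1,3):+0/XXOX/OOXO*
[XXOX/OOXO] end (terminal +0, X#4); searched XXOX/O... to 12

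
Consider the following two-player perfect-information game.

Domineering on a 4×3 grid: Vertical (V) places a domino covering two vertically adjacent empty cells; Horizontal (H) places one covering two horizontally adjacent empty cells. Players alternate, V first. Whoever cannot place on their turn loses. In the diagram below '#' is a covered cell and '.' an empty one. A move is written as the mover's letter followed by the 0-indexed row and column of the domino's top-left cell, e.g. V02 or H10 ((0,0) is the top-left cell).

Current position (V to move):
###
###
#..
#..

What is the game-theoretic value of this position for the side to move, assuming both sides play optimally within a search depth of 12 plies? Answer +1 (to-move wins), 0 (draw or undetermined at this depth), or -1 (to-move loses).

p1 V@[###/###/#../#..]: V21[###/###/##./##.]+1* V22[###/###/#.#/#.#]+1
p2 H@[###/###/##./##.] terminal -1; root [###/###/#../#..] d12

value(###/###/#../#.., V) = +1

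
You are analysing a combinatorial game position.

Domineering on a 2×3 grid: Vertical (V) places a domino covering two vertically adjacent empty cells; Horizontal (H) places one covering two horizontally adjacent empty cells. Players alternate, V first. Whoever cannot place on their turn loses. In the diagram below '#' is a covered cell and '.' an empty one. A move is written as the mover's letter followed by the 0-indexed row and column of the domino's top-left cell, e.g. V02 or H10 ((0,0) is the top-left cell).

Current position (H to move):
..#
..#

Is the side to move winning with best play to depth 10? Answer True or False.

p1 H@[..#/..#]: H00[###/..#]+1* H10[..#/###]+1
p2 V@[###/..#] terminal -1; root [..#/..#] d10

H winning at [..#/..#]: True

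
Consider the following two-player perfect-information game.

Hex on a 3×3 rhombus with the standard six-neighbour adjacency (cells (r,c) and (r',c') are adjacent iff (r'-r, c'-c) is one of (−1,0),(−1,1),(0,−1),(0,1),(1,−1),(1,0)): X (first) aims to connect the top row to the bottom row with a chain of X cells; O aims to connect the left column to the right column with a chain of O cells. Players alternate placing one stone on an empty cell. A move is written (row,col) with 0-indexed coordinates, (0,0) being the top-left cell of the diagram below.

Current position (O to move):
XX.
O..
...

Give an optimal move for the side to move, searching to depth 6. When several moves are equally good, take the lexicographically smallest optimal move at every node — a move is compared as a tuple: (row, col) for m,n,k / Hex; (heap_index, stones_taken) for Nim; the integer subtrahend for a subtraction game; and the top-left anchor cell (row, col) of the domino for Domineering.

O's best at [XX./O../...]: (1,1)

[XX./O../...] O move#1: (0,2):-1/XXO/O../..., (1,1):+1/XX./OO./...*, (1,2):-1/XX./O.O/..., (2,0):-1/XX./O../O.., (2,1):+1/XX./O../.O., (2,2):-1/XX./O../..O
[XX./OO./...] X move#2: (0,2):-1/XXX/OO./...*, (1,2):-1/XX./OOX/..., (2,0):-1/XX./OO./X.., (2,1):-1/XX./OO./.X., (2,2):-1/XX./OO./..X
[XXX/OO./...] O move#3: (1,2):+1/XXX/OOO/...*, (2,0):-1/XXX/OO./O.., (2,1):+1/XXX/OO./.O., (2,2):+1/XXX/OO./..O
[XXX/OOO/...] end (terminal -1, X#4); searched XX./O../... to 6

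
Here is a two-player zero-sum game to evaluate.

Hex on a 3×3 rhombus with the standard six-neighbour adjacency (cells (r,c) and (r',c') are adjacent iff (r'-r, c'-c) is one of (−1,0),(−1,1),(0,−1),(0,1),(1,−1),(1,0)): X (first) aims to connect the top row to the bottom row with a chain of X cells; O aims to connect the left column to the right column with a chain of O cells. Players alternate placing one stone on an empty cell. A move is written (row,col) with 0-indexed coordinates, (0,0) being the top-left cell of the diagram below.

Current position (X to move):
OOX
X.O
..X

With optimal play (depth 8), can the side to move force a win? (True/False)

X winning at [OOX/X.O/..X]: True

p1 X@[OOX/X.O/..X]: (1,1)[OOX/XXO/..X]+1* (2,0)[OOX/X.O/X.X]-1 (2,1)[OOX/X.O/.XX]-1
p2 O@[OOX/XXO/..X]: (2,0)[OOX/XXO/O.X]-1* (2,1)[OOX/XXO/.OX]-1
p3 X@[OOX/XXO/O.X]: (2,1)[OOX/XXO/OXX]+1*
p4 O@[OOX/XXO/OXX] terminal -1; root [OOX/X.O/..X] d8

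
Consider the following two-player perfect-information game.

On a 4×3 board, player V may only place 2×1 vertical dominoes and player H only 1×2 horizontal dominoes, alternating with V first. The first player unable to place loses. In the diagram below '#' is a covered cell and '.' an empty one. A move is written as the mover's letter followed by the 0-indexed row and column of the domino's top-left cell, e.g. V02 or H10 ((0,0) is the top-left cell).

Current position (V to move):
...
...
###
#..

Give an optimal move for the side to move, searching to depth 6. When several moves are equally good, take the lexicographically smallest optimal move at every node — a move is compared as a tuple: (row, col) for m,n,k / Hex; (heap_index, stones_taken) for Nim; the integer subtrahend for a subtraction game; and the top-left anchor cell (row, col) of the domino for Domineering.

V's best at [.../.../###/#..]: V01

p1 V@[.../.../###/#..]: V00[#../#../###/#..]-1 V01[.#./.#./###/#..]+1* V02[..#/..#/###/#..]-1
p2 H@[.#./.#./###/#..]: H31[.#./.#./###/###]-1*
p3 V@[.#./.#./###/###]: V00[##./##./###/###]+1* V02[.##/.##/###/###]+1
p4 H@[##./##./###/###] terminal -1; root [.../.../###/#..] d6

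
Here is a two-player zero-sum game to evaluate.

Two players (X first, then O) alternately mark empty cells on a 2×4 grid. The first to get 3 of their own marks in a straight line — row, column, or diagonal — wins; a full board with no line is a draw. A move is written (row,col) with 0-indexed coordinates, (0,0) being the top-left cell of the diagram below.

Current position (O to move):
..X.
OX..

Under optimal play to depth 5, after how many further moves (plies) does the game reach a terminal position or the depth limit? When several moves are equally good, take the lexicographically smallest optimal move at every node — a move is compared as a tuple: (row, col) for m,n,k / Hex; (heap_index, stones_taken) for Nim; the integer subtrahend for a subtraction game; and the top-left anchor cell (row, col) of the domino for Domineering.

ply 1, O at ..X./OX.. | (0,0)=+0→O.X./OX..*; (0,1)=+0→.OX./OX..; (0,3)=+0→..XO/OX..; (1,2)=-1→..X./OXO.; (1,3)=-1→..X./OX.O
ply 2, X at O.X./OX.. | (0,1)=+0→OXX./OX..*; (0,3)=+0→O.XX/OX..; (1,2)=+0→O.X./OXX.; (1,3)=+0→O.X./OX.X
ply 3, O at OXX./OX.. | (0,3)=+0→OXXO/OX..*; (1,2)=-1→OXX./OXO.; (1,3)=-1→OXX./OX.O
ply 4, X at OXXO/OX.. | (1,2)=+0→OXXO/OXX.*; (1,3)=+0→OXXO/OX.X
ply 5, O at OXXO/OXX. | (1,3)=+0→OXXO/OXXO*
ply 6: OXXO/OXXO is terminal +0 (X); from ..X./OX.. depth 5

PV length from [..X./OX..]: 5 plies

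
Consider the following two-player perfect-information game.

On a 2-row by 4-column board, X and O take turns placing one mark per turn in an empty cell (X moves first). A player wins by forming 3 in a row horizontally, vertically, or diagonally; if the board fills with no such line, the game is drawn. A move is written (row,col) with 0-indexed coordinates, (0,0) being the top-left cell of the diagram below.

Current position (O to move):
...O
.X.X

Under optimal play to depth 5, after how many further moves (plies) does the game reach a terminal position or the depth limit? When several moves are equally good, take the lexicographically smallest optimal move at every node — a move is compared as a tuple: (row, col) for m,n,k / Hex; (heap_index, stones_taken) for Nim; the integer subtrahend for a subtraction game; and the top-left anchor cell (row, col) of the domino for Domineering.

PV length from [...O/.X.X]: 5 plies

[...O/.X.X] O move#1: (0,0):-1/O..O/.X.X, (0,1):-1/.O.O/.X.X, (0,2):-1/..OO/.X.X, (1,0):-1/...O/OX.X, (1,2):+0/...O/.XOX*
[...O/.XOX] X move#2: (0,0):+0/X..O/.XOX*, (0,1):+0/.X.O/.XOX, (0,2):+0/..XO/.XOX, (1,0):+0/...O/XXOX
[X..O/.XOX] O move#3: (0,1):+0/XO.O/.XOX*, (0,2):+0/X.OO/.XOX, (1,0):+0/X..O/OXOX
[XO.O/.XOX] X move#4: (0,2):+0/XOXO/.XOX*, (1,0):-1/XO.O/XXOX
[XOXO/.XOX] O move#5: (1,0):+0/XOXO/OXOX*
[XOXO/OXOX] end (terminal +0, X#6); searched ...O/.X.X to 5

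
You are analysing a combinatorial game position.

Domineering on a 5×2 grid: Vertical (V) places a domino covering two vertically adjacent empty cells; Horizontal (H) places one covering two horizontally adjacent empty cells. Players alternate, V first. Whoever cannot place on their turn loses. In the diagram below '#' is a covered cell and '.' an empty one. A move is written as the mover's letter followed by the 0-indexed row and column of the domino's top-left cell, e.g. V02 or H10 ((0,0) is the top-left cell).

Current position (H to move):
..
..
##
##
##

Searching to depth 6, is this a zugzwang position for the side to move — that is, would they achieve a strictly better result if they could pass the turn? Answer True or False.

[../../##/##/##] H move#1: H00:+1/##/../##/##/##*, H10:+1/../##/##/##/##
[##/../##/##/##] end (terminal -1, V#2); searched ../../##/##/## to 6
pass branch (V moves first from the same position):
  | [../../##/##/##] V move#1: V00:+1/#./#./##/##/##*, V01:+1/.#/.#/##/##/##
  | [#./#./##/##/##] end (terminal -1, H#2); searched ../../##/##/## to 6
H moving scores +1; H passing scores -1

zugzwang(../../##/##/##, H) = False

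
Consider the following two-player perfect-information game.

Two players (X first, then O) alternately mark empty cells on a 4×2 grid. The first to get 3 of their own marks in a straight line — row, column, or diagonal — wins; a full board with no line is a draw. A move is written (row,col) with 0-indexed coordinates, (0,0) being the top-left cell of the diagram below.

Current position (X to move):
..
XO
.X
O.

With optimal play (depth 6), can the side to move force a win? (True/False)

X winning at [../XO/.X/O.]: False

ply 1, X at ../XO/.X/O. | (0,0)=+0→X./XO/.X/O.*; (0,1)=+0→.X/XO/.X/O.; (2,0)=+0→../XO/XX/O.; (3,1)=+0→../XO/.X/OX
ply 2, O at X./XO/.X/O. | (0,1)=-1→XO/XO/.X/O.; (2,0)=+0→X./XO/OX/O.*; (3,1)=-1→X./XO/.X/OO
ply 3, X at X./XO/OX/O. | (0,1)=+0→XX/XO/OX/O.*; (3,1)=+0→X./XO/OX/OX
ply 4, O at XX/XO/OX/O. | (3,1)=+0→XX/XO/OX/OO*
ply 5: XX/XO/OX/OO is terminal +0 (X); from ../XO/.X/O. depth 6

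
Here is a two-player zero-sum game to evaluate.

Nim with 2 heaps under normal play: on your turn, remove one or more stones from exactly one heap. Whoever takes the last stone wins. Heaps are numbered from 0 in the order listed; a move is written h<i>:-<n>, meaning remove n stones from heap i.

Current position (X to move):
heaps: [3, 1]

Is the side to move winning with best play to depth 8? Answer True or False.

X winning at [(3,1)]: True

ply 1, X at (3,1) | h0:-1=-1→(2,1); h0:-2=+1→(1,1)*; h0:-3=-1→(0,1); h1:-1=-1→(3,0)
ply 2, O at (1,1) | h0:-1=-1→(0,1)*; h1:-1=-1→(1,0)
ply 3, X at (0,1) | h1:-1=+1→(0,0)*
ply 4: (0,0) is terminal -1 (O); from (3,1) depth 8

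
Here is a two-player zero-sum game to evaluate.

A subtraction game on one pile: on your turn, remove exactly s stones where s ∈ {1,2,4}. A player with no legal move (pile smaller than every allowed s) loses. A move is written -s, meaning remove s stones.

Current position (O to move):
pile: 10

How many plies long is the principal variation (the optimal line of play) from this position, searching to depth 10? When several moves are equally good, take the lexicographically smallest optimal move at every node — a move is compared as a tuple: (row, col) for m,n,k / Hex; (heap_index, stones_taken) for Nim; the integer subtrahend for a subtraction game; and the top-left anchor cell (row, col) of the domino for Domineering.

PV length from [10]: 7 plies

p1 O@[10]: -1[9]+1* -2[8]-1 -4[6]+1
p2 X@[9]: -1[8]-1* -2[7]-1 -4[5]-1
p3 O@[8]: -1[7]-1 -2[6]+1* -4[4]-1
p4 X@[6]: -1[5]-1* -2[4]-1 -4[2]-1
p5 O@[5]: -1[4]-1 -2[3]+1* -4[1]-1
p6 X@[3]: -1[2]-1* -2[1]-1
p7 O@[2]: -1[1]-1 -2[0]+1*
p8 X@[0] terminal -1; root [10] d10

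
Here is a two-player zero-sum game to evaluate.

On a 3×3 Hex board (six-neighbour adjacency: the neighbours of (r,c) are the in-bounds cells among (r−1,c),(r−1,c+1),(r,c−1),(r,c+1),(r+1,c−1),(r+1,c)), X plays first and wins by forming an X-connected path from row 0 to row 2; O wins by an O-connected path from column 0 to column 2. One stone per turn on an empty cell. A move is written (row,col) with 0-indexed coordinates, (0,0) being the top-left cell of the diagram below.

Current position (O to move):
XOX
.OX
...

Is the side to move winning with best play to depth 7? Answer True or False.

[XOX/.OX/...] O move#1: (1,0):-1/XOX/OOX/...*, (2,0):-1/XOX/.OX/O.., (2,1):-1/XOX/.OX/.O., (2,2):-1/XOX/.OX/..O
[XOX/OOX/...] X move#2: (2,0):+1/XOX/OOX/X..*, (2,1):+1/XOX/OOX/.X., (2,2):+1/XOX/OOX/..X
[XOX/OOX/X..] O move#3: (2,1):-1/XOX/OOX/XO.*, (2,2):-1/XOX/OOX/X.O
[XOX/OOX/XO.] X move#4: (2,2):+1/XOX/OOX/XOX*
[XOX/OOX/XOX] end (terminal -1, O#5); searched XOX/.OX/... to 7

O winning at [XOX/.OX/...]: False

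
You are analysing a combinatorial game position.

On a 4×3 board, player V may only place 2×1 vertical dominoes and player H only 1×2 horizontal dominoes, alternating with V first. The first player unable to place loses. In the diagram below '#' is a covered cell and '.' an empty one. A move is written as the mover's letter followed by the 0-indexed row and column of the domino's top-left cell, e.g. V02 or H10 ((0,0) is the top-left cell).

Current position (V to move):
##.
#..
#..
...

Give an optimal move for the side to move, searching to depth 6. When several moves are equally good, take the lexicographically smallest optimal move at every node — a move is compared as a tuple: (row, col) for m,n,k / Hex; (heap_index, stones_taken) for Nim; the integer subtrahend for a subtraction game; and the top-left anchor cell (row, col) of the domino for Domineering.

ply 1, V at ##./#../#../... | V02=-1→###/#.#/#../...; V11=+1→##./##./##./...*; V12=+1→##./#.#/#.#/...; V21=+1→##./#../##./.#.; V22=+1→##./#../#.#/..#
ply 2, H at ##./##./##./... | H30=-1→##./##./##./##.*; H31=-1→##./##./##./.##
ply 3, V at ##./##./##./##. | V02=+1→###/###/##./##.*; V12=+1→##./###/###/##.; V22=+1→##./##./###/###
ply 4: ###/###/##./##. is terminal -1 (H); from ##./#../#../... depth 6

V's best at [##./#../#../...]: V11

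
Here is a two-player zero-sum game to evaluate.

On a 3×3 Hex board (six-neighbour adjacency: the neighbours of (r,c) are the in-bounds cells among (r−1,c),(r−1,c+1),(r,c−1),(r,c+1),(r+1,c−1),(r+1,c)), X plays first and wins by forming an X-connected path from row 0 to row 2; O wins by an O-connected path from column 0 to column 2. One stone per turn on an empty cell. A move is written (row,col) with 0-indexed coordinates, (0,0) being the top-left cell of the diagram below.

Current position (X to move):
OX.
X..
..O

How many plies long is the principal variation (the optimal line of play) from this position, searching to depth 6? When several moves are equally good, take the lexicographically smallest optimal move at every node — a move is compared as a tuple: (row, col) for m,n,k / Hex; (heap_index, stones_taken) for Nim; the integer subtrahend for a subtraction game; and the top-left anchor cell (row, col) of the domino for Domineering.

PV length from [OX./X../..O]: 5 plies

p1 X@[OX./X../..O]: (0,2)[OXX/X../..O]+1* (1,1)[OX./XX./..O]+1 (1,2)[OX./X.X/..O]+1 (2,0)[OX./X../X.O]+1 (2,1)[OX./X../.XO]+1
p2 O@[OXX/X../..O]: (1,1)[OXX/XO./..O]-1* (1,2)[OXX/X.O/..O]-1 (2,0)[OXX/X../O.O]-1 (2,1)[OXX/X../.OO]-1
p3 X@[OXX/XO./..O]: (1,2)[OXX/XOX/..O]+1* (2,0)[OXX/XO./X.O]+1 (2,1)[OXX/XO./.XO]+1
p4 O@[OXX/XOX/..O]: (2,0)[OXX/XOX/O.O]-1* (2,1)[OXX/XOX/.OO]-1
p5 X@[OXX/XOX/O.O]: (2,1)[OXX/XOX/OXO]+1*
p6 O@[OXX/XOX/OXO] terminal -1; root [OX./X../..O] d6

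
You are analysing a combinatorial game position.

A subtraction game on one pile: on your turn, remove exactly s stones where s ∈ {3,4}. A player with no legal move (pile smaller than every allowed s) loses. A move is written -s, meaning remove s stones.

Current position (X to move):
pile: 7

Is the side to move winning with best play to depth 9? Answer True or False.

p1 X@[7]: -3[4]-1* -4[3]-1
p2 O@[4]: -3[1]+1* -4[0]+1
p3 X@[1] terminal -1; root [7] d9

X winning at [7]: False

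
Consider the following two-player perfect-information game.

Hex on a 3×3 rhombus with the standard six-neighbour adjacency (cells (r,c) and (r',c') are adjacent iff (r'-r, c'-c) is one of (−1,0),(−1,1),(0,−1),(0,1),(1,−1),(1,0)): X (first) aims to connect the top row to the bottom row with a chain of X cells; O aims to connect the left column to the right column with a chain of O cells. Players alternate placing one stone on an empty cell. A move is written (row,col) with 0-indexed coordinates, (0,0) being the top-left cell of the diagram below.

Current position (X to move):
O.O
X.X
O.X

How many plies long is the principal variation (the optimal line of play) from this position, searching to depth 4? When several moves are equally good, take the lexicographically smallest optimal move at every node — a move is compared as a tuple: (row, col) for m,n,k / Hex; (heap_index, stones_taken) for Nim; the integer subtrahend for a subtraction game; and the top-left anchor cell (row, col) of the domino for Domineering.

PV length from [O.O/X.X/O.X]: 2 plies

[O.O/X.X/O.X] X move#1: (0,1):-1/OXO/X.X/O.X*, (1,1):-1/O.O/XXX/O.X, (2,1):-1/O.O/X.X/OXX
[OXO/X.X/O.X] O move#2: (1,1):+1/OXO/XOX/O.X*, (2,1):-1/OXO/X.X/OOX
[OXO/XOX/O.X] end (terminal -1, X#3); searched O.O/X.X/O.X to 4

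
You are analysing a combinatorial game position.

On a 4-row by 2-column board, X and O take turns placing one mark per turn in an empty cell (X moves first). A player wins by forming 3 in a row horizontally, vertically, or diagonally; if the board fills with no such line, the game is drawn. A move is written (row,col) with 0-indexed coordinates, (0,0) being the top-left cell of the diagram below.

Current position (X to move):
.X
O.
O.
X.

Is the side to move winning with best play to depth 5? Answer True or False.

X winning at [.X/O./O./X.]: False

p1 X@[.X/O./O./X.]: (0,0)[XX/O./O./X.]+0* (1,1)[.X/OX/O./X.]-1 (2,1)[.X/O./OX/X.]-1 (3,1)[.X/O./O./XX]-1
p2 O@[XX/O./O./X.]: (1,1)[XX/OO/O./X.]+0* (2,1)[XX/O./OO/X.]+0 (3,1)[XX/O./O./XO]+0
p3 X@[XX/OO/O./X.]: (2,1)[XX/OO/OX/X.]+0* (3,1)[XX/OO/O./XX]+0
p4 O@[XX/OO/OX/X.]: (3,1)[XX/OO/OX/XO]+0*
p5 X@[XX/OO/OX/XO] terminal +0; root [.X/O./O./X.] d5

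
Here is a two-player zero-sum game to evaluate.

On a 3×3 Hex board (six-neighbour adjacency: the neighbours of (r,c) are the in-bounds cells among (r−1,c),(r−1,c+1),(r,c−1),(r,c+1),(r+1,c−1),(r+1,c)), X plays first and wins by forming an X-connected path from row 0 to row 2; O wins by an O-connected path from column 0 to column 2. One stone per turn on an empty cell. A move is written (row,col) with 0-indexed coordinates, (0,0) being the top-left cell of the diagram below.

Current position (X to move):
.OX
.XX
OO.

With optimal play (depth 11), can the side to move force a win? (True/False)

[.OX/.XX/OO.] X move#1: (0,0):-1/XOX/.XX/OO., (1,0):-1/.OX/XXX/OO., (2,2):+1/.OX/.XX/OOX*
[.OX/.XX/OOX] end (terminal -1, O#2); searched .OX/.XX/OO. to 11

X winning at [.OX/.XX/OO.]: True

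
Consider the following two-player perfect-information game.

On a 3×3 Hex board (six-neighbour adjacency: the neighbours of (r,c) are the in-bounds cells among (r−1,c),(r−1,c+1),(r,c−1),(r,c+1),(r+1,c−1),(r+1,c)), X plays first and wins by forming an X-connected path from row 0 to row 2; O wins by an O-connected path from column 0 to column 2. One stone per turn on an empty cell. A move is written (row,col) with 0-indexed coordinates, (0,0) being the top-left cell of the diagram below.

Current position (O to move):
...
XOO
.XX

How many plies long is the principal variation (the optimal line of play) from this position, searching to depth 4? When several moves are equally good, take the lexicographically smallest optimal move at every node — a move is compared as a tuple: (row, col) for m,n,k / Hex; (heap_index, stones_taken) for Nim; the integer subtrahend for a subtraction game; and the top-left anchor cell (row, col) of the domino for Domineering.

PV length from [.../XOO/.XX]: 3 plies

p1 O@[.../XOO/.XX]: (0,0)[O../XOO/.XX]+1* (0,1)[.O./XOO/.XX]+1 (0,2)[..O/XOO/.XX]-1 (2,0)[.../XOO/OXX]+1
p2 X@[O../XOO/.XX]: (0,1)[OX./XOO/.XX]-1* (0,2)[O.X/XOO/.XX]-1 (2,0)[O../XOO/XXX]-1
p3 O@[OX./XOO/.XX]: (0,2)[OXO/XOO/.XX]-1 (2,0)[OX./XOO/OXX]+1*
p4 X@[OX./XOO/OXX] terminal -1; root [.../XOO/.XX] d4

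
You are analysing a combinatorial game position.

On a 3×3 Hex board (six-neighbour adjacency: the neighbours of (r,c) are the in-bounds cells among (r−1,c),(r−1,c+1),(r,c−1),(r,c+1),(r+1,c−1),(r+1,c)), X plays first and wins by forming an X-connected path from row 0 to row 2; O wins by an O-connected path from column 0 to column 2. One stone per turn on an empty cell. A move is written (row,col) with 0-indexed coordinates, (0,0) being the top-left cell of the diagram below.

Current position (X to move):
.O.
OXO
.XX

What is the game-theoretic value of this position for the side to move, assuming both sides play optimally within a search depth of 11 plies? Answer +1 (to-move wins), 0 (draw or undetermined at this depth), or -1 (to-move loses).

value(.O./OXO/.XX, X) = +1

p1 X@[.O./OXO/.XX]: (0,0)[XO./OXO/.XX]-1 (0,2)[.OX/OXO/.XX]+1* (2,0)[.O./OXO/XXX]-1
p2 O@[.OX/OXO/.XX] terminal -1; root [.O./OXO/.XX] d11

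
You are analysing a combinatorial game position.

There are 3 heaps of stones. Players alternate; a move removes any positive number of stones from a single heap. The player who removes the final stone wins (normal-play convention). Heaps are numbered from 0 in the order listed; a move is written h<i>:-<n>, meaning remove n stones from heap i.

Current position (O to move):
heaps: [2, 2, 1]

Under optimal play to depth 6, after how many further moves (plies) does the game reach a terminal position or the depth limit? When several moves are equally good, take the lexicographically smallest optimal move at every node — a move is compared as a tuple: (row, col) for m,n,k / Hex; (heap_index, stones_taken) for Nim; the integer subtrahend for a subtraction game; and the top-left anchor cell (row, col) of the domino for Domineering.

[(2,2,1)] O move#1: h0:-1:-1/(1,2,1), h0:-2:-1/(0,2,1), h1:-1:-1/(2,1,1), h1:-2:-1/(2,0,1), h2:-1:+1/(2,2,0)*
[(2,2,0)] X move#2: h0:-1:-1/(1,2,0)*, h0:-2:-1/(0,2,0), h1:-1:-1/(2,1,0), h1:-2:-1/(2,0,0)
[(1,2,0)] O move#3: h0:-1:-1/(0,2,0), h1:-1:+1/(1,1,0)*, h1:-2:-1/(1,0,0)
[(1,1,0)] X move#4: h0:-1:-1/(0,1,0)*, h1:-1:-1/(1,0,0)
[(0,1,0)] O move#5: h1:-1:+1/(0,0,0)*
[(0,0,0)] end (terminal -1, X#6); searched (2,2,1) to 6

PV length from [(2,2,1)]: 5 plies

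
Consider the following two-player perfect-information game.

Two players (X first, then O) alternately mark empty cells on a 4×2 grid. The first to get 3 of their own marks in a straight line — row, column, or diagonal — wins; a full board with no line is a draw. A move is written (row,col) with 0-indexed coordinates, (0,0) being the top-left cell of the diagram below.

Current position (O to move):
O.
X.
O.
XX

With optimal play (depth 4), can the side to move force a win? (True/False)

p1 O@[O./X./O./XX]: (0,1)[OO/X./O./XX]+0* (1,1)[O./XO/O./XX]+0 (2,1)[O./X./OO/XX]+0
p2 X@[OO/X./O./XX]: (1,1)[OO/XX/O./XX]+0* (2,1)[OO/X./OX/XX]+0
p3 O@[OO/XX/O./XX]: (2,1)[OO/XX/OO/XX]+0*
p4 X@[OO/XX/OO/XX] terminal +0; root [O./X./O./XX] d4

O winning at [O./X./O./XX]: False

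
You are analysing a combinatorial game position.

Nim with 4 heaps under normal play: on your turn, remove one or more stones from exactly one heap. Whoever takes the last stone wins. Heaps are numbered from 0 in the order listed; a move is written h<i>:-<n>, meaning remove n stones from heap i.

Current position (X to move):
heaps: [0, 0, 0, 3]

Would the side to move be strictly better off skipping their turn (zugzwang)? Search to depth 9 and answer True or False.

zugzwang((0,0,0,3), X) = False

[(0,0,0,3)] X move#1: h3:-1:-1/(0,0,0,2), h3:-2:-1/(0,0,0,1), h3:-3:+1/(0,0,0,0)*
[(0,0,0,0)] end (terminal -1, O#2); searched (0,0,0,3) to 9
suppose X passes — search the same position with O to move:
pass> [(0,0,0,3)] O move#1: h3:-1:-1/(0,0,0,2), h3:-2:-1/(0,0,0,1), h3:-3:+1/(0,0,0,0)*
pass> [(0,0,0,0)] end (terminal -1, X#2); searched (0,0,0,3) to 9
for X: play +1, pass -1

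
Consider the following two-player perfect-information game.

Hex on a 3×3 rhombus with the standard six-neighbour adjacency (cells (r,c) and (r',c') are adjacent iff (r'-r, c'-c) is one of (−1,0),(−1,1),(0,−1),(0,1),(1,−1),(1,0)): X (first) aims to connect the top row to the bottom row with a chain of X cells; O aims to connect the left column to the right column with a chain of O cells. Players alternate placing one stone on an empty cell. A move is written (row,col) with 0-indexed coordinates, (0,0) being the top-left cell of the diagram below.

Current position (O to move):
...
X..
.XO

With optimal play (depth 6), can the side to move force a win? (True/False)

[.../X../.XO] O move#1: (0,0):-1/O../X../.XO*, (0,1):-1/.O./X../.XO, (0,2):-1/..O/X../.XO, (1,1):-1/.../XO./.XO, (1,2):-1/.../X.O/.XO, (2,0):-1/.../X../OXO
[O../X../.XO] X move#2: (0,1):+1/OX./X../.XO*, (0,2):+1/O.X/X../.XO, (1,1):+1/O../XX./.XO, (1,2):+1/O../X.X/.XO, (2,0):+1/O../X../XXO
[OX./X../.XO] O move#3: (0,2):-1/OXO/X../.XO*, (1,1):-1/OX./XO./.XO, (1,2):-1/OX./X.O/.XO, (2,0):-1/OX./X../OXO
[OXO/X../.XO] X move#4: (1,1):+1/OXO/XX./.XO*, (1,2):+1/OXO/X.X/.XO, (2,0):+1/OXO/X../XXO
[OXO/XX./.XO] end (terminal -1, O#5); searched .../X../.XO to 6

O winning at [.../X../.XO]: False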